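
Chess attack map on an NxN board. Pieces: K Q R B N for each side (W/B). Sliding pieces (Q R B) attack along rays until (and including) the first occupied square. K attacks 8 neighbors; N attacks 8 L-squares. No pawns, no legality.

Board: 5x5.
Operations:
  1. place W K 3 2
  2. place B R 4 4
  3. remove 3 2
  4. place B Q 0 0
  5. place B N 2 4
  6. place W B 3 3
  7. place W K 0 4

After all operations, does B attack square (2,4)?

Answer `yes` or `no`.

Answer: yes

Derivation:
Op 1: place WK@(3,2)
Op 2: place BR@(4,4)
Op 3: remove (3,2)
Op 4: place BQ@(0,0)
Op 5: place BN@(2,4)
Op 6: place WB@(3,3)
Op 7: place WK@(0,4)
Per-piece attacks for B:
  BQ@(0,0): attacks (0,1) (0,2) (0,3) (0,4) (1,0) (2,0) (3,0) (4,0) (1,1) (2,2) (3,3) [ray(0,1) blocked at (0,4); ray(1,1) blocked at (3,3)]
  BN@(2,4): attacks (3,2) (4,3) (1,2) (0,3)
  BR@(4,4): attacks (4,3) (4,2) (4,1) (4,0) (3,4) (2,4) [ray(-1,0) blocked at (2,4)]
B attacks (2,4): yes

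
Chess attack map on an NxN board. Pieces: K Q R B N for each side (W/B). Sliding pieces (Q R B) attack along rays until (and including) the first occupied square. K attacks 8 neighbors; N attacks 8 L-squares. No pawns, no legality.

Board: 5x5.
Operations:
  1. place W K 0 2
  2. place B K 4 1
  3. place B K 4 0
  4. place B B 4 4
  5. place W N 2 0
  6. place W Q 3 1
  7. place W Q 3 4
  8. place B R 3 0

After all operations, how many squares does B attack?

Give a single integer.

Op 1: place WK@(0,2)
Op 2: place BK@(4,1)
Op 3: place BK@(4,0)
Op 4: place BB@(4,4)
Op 5: place WN@(2,0)
Op 6: place WQ@(3,1)
Op 7: place WQ@(3,4)
Op 8: place BR@(3,0)
Per-piece attacks for B:
  BR@(3,0): attacks (3,1) (4,0) (2,0) [ray(0,1) blocked at (3,1); ray(1,0) blocked at (4,0); ray(-1,0) blocked at (2,0)]
  BK@(4,0): attacks (4,1) (3,0) (3,1)
  BK@(4,1): attacks (4,2) (4,0) (3,1) (3,2) (3,0)
  BB@(4,4): attacks (3,3) (2,2) (1,1) (0,0)
Union (11 distinct): (0,0) (1,1) (2,0) (2,2) (3,0) (3,1) (3,2) (3,3) (4,0) (4,1) (4,2)

Answer: 11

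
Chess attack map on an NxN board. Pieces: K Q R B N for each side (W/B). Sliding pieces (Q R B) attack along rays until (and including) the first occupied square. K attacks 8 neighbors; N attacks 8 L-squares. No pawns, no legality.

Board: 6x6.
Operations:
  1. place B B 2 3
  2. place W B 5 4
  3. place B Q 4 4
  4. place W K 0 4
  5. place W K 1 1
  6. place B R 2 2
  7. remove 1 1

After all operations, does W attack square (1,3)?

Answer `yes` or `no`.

Op 1: place BB@(2,3)
Op 2: place WB@(5,4)
Op 3: place BQ@(4,4)
Op 4: place WK@(0,4)
Op 5: place WK@(1,1)
Op 6: place BR@(2,2)
Op 7: remove (1,1)
Per-piece attacks for W:
  WK@(0,4): attacks (0,5) (0,3) (1,4) (1,5) (1,3)
  WB@(5,4): attacks (4,5) (4,3) (3,2) (2,1) (1,0)
W attacks (1,3): yes

Answer: yes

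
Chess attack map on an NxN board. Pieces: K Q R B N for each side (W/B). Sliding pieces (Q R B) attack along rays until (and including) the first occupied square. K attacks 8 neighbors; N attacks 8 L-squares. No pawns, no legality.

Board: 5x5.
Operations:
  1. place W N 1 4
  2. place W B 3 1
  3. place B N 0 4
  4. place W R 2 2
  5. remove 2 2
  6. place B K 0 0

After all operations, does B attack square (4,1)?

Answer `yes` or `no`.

Op 1: place WN@(1,4)
Op 2: place WB@(3,1)
Op 3: place BN@(0,4)
Op 4: place WR@(2,2)
Op 5: remove (2,2)
Op 6: place BK@(0,0)
Per-piece attacks for B:
  BK@(0,0): attacks (0,1) (1,0) (1,1)
  BN@(0,4): attacks (1,2) (2,3)
B attacks (4,1): no

Answer: no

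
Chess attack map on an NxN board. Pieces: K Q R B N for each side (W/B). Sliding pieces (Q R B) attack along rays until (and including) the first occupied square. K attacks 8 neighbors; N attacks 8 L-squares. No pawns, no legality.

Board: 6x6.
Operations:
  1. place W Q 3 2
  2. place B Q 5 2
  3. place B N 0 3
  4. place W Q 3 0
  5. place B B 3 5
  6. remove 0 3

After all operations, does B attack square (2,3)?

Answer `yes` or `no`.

Answer: no

Derivation:
Op 1: place WQ@(3,2)
Op 2: place BQ@(5,2)
Op 3: place BN@(0,3)
Op 4: place WQ@(3,0)
Op 5: place BB@(3,5)
Op 6: remove (0,3)
Per-piece attacks for B:
  BB@(3,5): attacks (4,4) (5,3) (2,4) (1,3) (0,2)
  BQ@(5,2): attacks (5,3) (5,4) (5,5) (5,1) (5,0) (4,2) (3,2) (4,3) (3,4) (2,5) (4,1) (3,0) [ray(-1,0) blocked at (3,2); ray(-1,-1) blocked at (3,0)]
B attacks (2,3): no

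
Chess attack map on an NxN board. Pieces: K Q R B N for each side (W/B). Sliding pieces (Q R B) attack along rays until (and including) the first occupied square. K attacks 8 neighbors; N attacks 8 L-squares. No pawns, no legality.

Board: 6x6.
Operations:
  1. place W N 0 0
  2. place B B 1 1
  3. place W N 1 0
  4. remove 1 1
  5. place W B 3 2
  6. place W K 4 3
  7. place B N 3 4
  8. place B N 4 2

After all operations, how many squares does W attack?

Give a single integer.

Answer: 20

Derivation:
Op 1: place WN@(0,0)
Op 2: place BB@(1,1)
Op 3: place WN@(1,0)
Op 4: remove (1,1)
Op 5: place WB@(3,2)
Op 6: place WK@(4,3)
Op 7: place BN@(3,4)
Op 8: place BN@(4,2)
Per-piece attacks for W:
  WN@(0,0): attacks (1,2) (2,1)
  WN@(1,0): attacks (2,2) (3,1) (0,2)
  WB@(3,2): attacks (4,3) (4,1) (5,0) (2,3) (1,4) (0,5) (2,1) (1,0) [ray(1,1) blocked at (4,3); ray(-1,-1) blocked at (1,0)]
  WK@(4,3): attacks (4,4) (4,2) (5,3) (3,3) (5,4) (5,2) (3,4) (3,2)
Union (20 distinct): (0,2) (0,5) (1,0) (1,2) (1,4) (2,1) (2,2) (2,3) (3,1) (3,2) (3,3) (3,4) (4,1) (4,2) (4,3) (4,4) (5,0) (5,2) (5,3) (5,4)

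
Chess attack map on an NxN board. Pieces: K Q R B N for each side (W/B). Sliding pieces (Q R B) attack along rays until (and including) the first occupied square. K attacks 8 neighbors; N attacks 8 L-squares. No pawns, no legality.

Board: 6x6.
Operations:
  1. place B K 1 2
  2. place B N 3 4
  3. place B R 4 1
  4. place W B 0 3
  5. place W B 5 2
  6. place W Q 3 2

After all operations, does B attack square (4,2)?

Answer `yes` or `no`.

Answer: yes

Derivation:
Op 1: place BK@(1,2)
Op 2: place BN@(3,4)
Op 3: place BR@(4,1)
Op 4: place WB@(0,3)
Op 5: place WB@(5,2)
Op 6: place WQ@(3,2)
Per-piece attacks for B:
  BK@(1,2): attacks (1,3) (1,1) (2,2) (0,2) (2,3) (2,1) (0,3) (0,1)
  BN@(3,4): attacks (5,5) (1,5) (4,2) (5,3) (2,2) (1,3)
  BR@(4,1): attacks (4,2) (4,3) (4,4) (4,5) (4,0) (5,1) (3,1) (2,1) (1,1) (0,1)
B attacks (4,2): yes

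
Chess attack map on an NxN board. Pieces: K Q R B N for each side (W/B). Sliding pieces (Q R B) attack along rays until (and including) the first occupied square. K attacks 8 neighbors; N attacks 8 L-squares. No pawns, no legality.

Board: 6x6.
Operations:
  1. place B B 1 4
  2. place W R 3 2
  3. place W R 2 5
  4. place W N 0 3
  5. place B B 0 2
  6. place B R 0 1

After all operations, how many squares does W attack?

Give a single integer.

Op 1: place BB@(1,4)
Op 2: place WR@(3,2)
Op 3: place WR@(2,5)
Op 4: place WN@(0,3)
Op 5: place BB@(0,2)
Op 6: place BR@(0,1)
Per-piece attacks for W:
  WN@(0,3): attacks (1,5) (2,4) (1,1) (2,2)
  WR@(2,5): attacks (2,4) (2,3) (2,2) (2,1) (2,0) (3,5) (4,5) (5,5) (1,5) (0,5)
  WR@(3,2): attacks (3,3) (3,4) (3,5) (3,1) (3,0) (4,2) (5,2) (2,2) (1,2) (0,2) [ray(-1,0) blocked at (0,2)]
Union (19 distinct): (0,2) (0,5) (1,1) (1,2) (1,5) (2,0) (2,1) (2,2) (2,3) (2,4) (3,0) (3,1) (3,3) (3,4) (3,5) (4,2) (4,5) (5,2) (5,5)

Answer: 19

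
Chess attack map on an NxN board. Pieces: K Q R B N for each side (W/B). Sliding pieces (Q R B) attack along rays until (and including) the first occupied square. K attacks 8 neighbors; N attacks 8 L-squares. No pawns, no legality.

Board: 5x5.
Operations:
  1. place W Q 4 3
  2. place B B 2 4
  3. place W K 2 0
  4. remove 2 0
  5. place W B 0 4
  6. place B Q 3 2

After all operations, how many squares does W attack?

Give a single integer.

Answer: 12

Derivation:
Op 1: place WQ@(4,3)
Op 2: place BB@(2,4)
Op 3: place WK@(2,0)
Op 4: remove (2,0)
Op 5: place WB@(0,4)
Op 6: place BQ@(3,2)
Per-piece attacks for W:
  WB@(0,4): attacks (1,3) (2,2) (3,1) (4,0)
  WQ@(4,3): attacks (4,4) (4,2) (4,1) (4,0) (3,3) (2,3) (1,3) (0,3) (3,4) (3,2) [ray(-1,-1) blocked at (3,2)]
Union (12 distinct): (0,3) (1,3) (2,2) (2,3) (3,1) (3,2) (3,3) (3,4) (4,0) (4,1) (4,2) (4,4)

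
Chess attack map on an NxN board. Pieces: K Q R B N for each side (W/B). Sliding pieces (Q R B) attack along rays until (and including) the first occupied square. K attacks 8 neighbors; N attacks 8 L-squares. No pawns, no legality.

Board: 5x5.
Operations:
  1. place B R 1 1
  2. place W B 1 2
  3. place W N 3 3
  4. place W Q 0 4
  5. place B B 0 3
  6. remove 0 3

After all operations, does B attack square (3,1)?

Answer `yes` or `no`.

Answer: yes

Derivation:
Op 1: place BR@(1,1)
Op 2: place WB@(1,2)
Op 3: place WN@(3,3)
Op 4: place WQ@(0,4)
Op 5: place BB@(0,3)
Op 6: remove (0,3)
Per-piece attacks for B:
  BR@(1,1): attacks (1,2) (1,0) (2,1) (3,1) (4,1) (0,1) [ray(0,1) blocked at (1,2)]
B attacks (3,1): yes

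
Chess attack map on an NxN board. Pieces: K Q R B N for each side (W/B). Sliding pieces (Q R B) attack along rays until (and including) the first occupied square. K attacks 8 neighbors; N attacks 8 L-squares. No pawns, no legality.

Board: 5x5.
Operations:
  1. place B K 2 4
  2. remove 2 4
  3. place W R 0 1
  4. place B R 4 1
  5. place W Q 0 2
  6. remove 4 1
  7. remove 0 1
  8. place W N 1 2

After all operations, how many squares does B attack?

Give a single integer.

Op 1: place BK@(2,4)
Op 2: remove (2,4)
Op 3: place WR@(0,1)
Op 4: place BR@(4,1)
Op 5: place WQ@(0,2)
Op 6: remove (4,1)
Op 7: remove (0,1)
Op 8: place WN@(1,2)
Per-piece attacks for B:
Union (0 distinct): (none)

Answer: 0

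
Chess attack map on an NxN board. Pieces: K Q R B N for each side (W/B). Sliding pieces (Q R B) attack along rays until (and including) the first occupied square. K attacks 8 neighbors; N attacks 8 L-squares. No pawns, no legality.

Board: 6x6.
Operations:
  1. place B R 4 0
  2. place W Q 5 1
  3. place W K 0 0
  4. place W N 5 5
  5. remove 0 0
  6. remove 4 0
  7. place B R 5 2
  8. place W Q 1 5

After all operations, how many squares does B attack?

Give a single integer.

Answer: 9

Derivation:
Op 1: place BR@(4,0)
Op 2: place WQ@(5,1)
Op 3: place WK@(0,0)
Op 4: place WN@(5,5)
Op 5: remove (0,0)
Op 6: remove (4,0)
Op 7: place BR@(5,2)
Op 8: place WQ@(1,5)
Per-piece attacks for B:
  BR@(5,2): attacks (5,3) (5,4) (5,5) (5,1) (4,2) (3,2) (2,2) (1,2) (0,2) [ray(0,1) blocked at (5,5); ray(0,-1) blocked at (5,1)]
Union (9 distinct): (0,2) (1,2) (2,2) (3,2) (4,2) (5,1) (5,3) (5,4) (5,5)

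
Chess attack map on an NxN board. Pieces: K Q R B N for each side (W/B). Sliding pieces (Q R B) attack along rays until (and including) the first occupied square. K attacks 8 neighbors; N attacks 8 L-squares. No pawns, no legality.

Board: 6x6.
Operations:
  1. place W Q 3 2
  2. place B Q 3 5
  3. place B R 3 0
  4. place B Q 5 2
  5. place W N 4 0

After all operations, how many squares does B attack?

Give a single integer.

Op 1: place WQ@(3,2)
Op 2: place BQ@(3,5)
Op 3: place BR@(3,0)
Op 4: place BQ@(5,2)
Op 5: place WN@(4,0)
Per-piece attacks for B:
  BR@(3,0): attacks (3,1) (3,2) (4,0) (2,0) (1,0) (0,0) [ray(0,1) blocked at (3,2); ray(1,0) blocked at (4,0)]
  BQ@(3,5): attacks (3,4) (3,3) (3,2) (4,5) (5,5) (2,5) (1,5) (0,5) (4,4) (5,3) (2,4) (1,3) (0,2) [ray(0,-1) blocked at (3,2)]
  BQ@(5,2): attacks (5,3) (5,4) (5,5) (5,1) (5,0) (4,2) (3,2) (4,3) (3,4) (2,5) (4,1) (3,0) [ray(-1,0) blocked at (3,2); ray(-1,-1) blocked at (3,0)]
Union (25 distinct): (0,0) (0,2) (0,5) (1,0) (1,3) (1,5) (2,0) (2,4) (2,5) (3,0) (3,1) (3,2) (3,3) (3,4) (4,0) (4,1) (4,2) (4,3) (4,4) (4,5) (5,0) (5,1) (5,3) (5,4) (5,5)

Answer: 25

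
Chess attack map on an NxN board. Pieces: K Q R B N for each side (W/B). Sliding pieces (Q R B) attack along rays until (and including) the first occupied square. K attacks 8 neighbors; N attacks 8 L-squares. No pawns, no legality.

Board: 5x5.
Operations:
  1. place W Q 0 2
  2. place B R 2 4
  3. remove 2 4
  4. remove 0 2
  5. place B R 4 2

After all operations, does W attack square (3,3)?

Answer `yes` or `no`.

Op 1: place WQ@(0,2)
Op 2: place BR@(2,4)
Op 3: remove (2,4)
Op 4: remove (0,2)
Op 5: place BR@(4,2)
Per-piece attacks for W:
W attacks (3,3): no

Answer: no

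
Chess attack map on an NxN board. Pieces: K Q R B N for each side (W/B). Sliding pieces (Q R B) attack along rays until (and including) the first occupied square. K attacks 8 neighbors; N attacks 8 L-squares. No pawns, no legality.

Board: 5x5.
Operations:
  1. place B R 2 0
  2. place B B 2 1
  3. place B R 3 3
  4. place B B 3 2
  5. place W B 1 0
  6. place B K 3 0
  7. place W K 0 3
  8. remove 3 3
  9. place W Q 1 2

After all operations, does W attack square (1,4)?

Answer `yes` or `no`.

Op 1: place BR@(2,0)
Op 2: place BB@(2,1)
Op 3: place BR@(3,3)
Op 4: place BB@(3,2)
Op 5: place WB@(1,0)
Op 6: place BK@(3,0)
Op 7: place WK@(0,3)
Op 8: remove (3,3)
Op 9: place WQ@(1,2)
Per-piece attacks for W:
  WK@(0,3): attacks (0,4) (0,2) (1,3) (1,4) (1,2)
  WB@(1,0): attacks (2,1) (0,1) [ray(1,1) blocked at (2,1)]
  WQ@(1,2): attacks (1,3) (1,4) (1,1) (1,0) (2,2) (3,2) (0,2) (2,3) (3,4) (2,1) (0,3) (0,1) [ray(0,-1) blocked at (1,0); ray(1,0) blocked at (3,2); ray(1,-1) blocked at (2,1); ray(-1,1) blocked at (0,3)]
W attacks (1,4): yes

Answer: yes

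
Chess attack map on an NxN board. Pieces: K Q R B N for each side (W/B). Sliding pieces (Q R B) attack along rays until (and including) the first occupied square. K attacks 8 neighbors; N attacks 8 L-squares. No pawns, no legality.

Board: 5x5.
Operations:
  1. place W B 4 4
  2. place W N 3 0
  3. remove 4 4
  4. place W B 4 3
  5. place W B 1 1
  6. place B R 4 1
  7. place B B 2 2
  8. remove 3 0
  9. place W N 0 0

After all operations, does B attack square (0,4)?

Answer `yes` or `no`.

Answer: yes

Derivation:
Op 1: place WB@(4,4)
Op 2: place WN@(3,0)
Op 3: remove (4,4)
Op 4: place WB@(4,3)
Op 5: place WB@(1,1)
Op 6: place BR@(4,1)
Op 7: place BB@(2,2)
Op 8: remove (3,0)
Op 9: place WN@(0,0)
Per-piece attacks for B:
  BB@(2,2): attacks (3,3) (4,4) (3,1) (4,0) (1,3) (0,4) (1,1) [ray(-1,-1) blocked at (1,1)]
  BR@(4,1): attacks (4,2) (4,3) (4,0) (3,1) (2,1) (1,1) [ray(0,1) blocked at (4,3); ray(-1,0) blocked at (1,1)]
B attacks (0,4): yes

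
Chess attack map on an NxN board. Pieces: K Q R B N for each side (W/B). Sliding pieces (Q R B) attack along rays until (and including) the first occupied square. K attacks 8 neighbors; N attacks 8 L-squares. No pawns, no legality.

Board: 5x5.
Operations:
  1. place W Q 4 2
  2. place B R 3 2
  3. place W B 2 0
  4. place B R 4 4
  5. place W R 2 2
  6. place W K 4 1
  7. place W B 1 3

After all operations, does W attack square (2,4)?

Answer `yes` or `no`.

Op 1: place WQ@(4,2)
Op 2: place BR@(3,2)
Op 3: place WB@(2,0)
Op 4: place BR@(4,4)
Op 5: place WR@(2,2)
Op 6: place WK@(4,1)
Op 7: place WB@(1,3)
Per-piece attacks for W:
  WB@(1,3): attacks (2,4) (2,2) (0,4) (0,2) [ray(1,-1) blocked at (2,2)]
  WB@(2,0): attacks (3,1) (4,2) (1,1) (0,2) [ray(1,1) blocked at (4,2)]
  WR@(2,2): attacks (2,3) (2,4) (2,1) (2,0) (3,2) (1,2) (0,2) [ray(0,-1) blocked at (2,0); ray(1,0) blocked at (3,2)]
  WK@(4,1): attacks (4,2) (4,0) (3,1) (3,2) (3,0)
  WQ@(4,2): attacks (4,3) (4,4) (4,1) (3,2) (3,3) (2,4) (3,1) (2,0) [ray(0,1) blocked at (4,4); ray(0,-1) blocked at (4,1); ray(-1,0) blocked at (3,2); ray(-1,-1) blocked at (2,0)]
W attacks (2,4): yes

Answer: yes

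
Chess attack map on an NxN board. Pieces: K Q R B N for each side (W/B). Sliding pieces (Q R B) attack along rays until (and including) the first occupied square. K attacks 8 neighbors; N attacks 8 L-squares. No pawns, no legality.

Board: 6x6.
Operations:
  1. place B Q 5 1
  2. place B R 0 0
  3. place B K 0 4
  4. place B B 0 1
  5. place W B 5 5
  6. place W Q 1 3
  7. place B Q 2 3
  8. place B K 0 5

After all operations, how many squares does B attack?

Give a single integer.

Op 1: place BQ@(5,1)
Op 2: place BR@(0,0)
Op 3: place BK@(0,4)
Op 4: place BB@(0,1)
Op 5: place WB@(5,5)
Op 6: place WQ@(1,3)
Op 7: place BQ@(2,3)
Op 8: place BK@(0,5)
Per-piece attacks for B:
  BR@(0,0): attacks (0,1) (1,0) (2,0) (3,0) (4,0) (5,0) [ray(0,1) blocked at (0,1)]
  BB@(0,1): attacks (1,2) (2,3) (1,0) [ray(1,1) blocked at (2,3)]
  BK@(0,4): attacks (0,5) (0,3) (1,4) (1,5) (1,3)
  BK@(0,5): attacks (0,4) (1,5) (1,4)
  BQ@(2,3): attacks (2,4) (2,5) (2,2) (2,1) (2,0) (3,3) (4,3) (5,3) (1,3) (3,4) (4,5) (3,2) (4,1) (5,0) (1,4) (0,5) (1,2) (0,1) [ray(-1,0) blocked at (1,3); ray(-1,1) blocked at (0,5); ray(-1,-1) blocked at (0,1)]
  BQ@(5,1): attacks (5,2) (5,3) (5,4) (5,5) (5,0) (4,1) (3,1) (2,1) (1,1) (0,1) (4,2) (3,3) (2,4) (1,5) (4,0) [ray(0,1) blocked at (5,5); ray(-1,0) blocked at (0,1)]
Union (31 distinct): (0,1) (0,3) (0,4) (0,5) (1,0) (1,1) (1,2) (1,3) (1,4) (1,5) (2,0) (2,1) (2,2) (2,3) (2,4) (2,5) (3,0) (3,1) (3,2) (3,3) (3,4) (4,0) (4,1) (4,2) (4,3) (4,5) (5,0) (5,2) (5,3) (5,4) (5,5)

Answer: 31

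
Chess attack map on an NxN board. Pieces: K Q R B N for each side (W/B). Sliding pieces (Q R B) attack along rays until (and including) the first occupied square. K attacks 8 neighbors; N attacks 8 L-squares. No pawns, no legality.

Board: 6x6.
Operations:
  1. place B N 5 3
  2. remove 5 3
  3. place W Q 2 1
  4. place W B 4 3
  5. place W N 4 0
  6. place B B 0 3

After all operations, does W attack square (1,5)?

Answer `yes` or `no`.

Op 1: place BN@(5,3)
Op 2: remove (5,3)
Op 3: place WQ@(2,1)
Op 4: place WB@(4,3)
Op 5: place WN@(4,0)
Op 6: place BB@(0,3)
Per-piece attacks for W:
  WQ@(2,1): attacks (2,2) (2,3) (2,4) (2,5) (2,0) (3,1) (4,1) (5,1) (1,1) (0,1) (3,2) (4,3) (3,0) (1,2) (0,3) (1,0) [ray(1,1) blocked at (4,3); ray(-1,1) blocked at (0,3)]
  WN@(4,0): attacks (5,2) (3,2) (2,1)
  WB@(4,3): attacks (5,4) (5,2) (3,4) (2,5) (3,2) (2,1) [ray(-1,-1) blocked at (2,1)]
W attacks (1,5): no

Answer: no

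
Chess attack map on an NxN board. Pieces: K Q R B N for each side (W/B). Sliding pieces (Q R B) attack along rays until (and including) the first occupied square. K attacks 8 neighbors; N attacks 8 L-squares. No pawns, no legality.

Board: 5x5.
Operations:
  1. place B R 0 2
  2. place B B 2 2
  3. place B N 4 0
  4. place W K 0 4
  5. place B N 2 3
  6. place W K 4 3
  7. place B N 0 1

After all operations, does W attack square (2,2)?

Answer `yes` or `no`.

Op 1: place BR@(0,2)
Op 2: place BB@(2,2)
Op 3: place BN@(4,0)
Op 4: place WK@(0,4)
Op 5: place BN@(2,3)
Op 6: place WK@(4,3)
Op 7: place BN@(0,1)
Per-piece attacks for W:
  WK@(0,4): attacks (0,3) (1,4) (1,3)
  WK@(4,3): attacks (4,4) (4,2) (3,3) (3,4) (3,2)
W attacks (2,2): no

Answer: no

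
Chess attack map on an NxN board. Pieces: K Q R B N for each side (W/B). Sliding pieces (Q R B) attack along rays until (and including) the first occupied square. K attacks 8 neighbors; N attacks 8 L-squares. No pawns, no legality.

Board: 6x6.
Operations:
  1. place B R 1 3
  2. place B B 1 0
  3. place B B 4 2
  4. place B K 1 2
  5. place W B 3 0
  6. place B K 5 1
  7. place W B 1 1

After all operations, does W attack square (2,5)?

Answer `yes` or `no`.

Answer: no

Derivation:
Op 1: place BR@(1,3)
Op 2: place BB@(1,0)
Op 3: place BB@(4,2)
Op 4: place BK@(1,2)
Op 5: place WB@(3,0)
Op 6: place BK@(5,1)
Op 7: place WB@(1,1)
Per-piece attacks for W:
  WB@(1,1): attacks (2,2) (3,3) (4,4) (5,5) (2,0) (0,2) (0,0)
  WB@(3,0): attacks (4,1) (5,2) (2,1) (1,2) [ray(-1,1) blocked at (1,2)]
W attacks (2,5): no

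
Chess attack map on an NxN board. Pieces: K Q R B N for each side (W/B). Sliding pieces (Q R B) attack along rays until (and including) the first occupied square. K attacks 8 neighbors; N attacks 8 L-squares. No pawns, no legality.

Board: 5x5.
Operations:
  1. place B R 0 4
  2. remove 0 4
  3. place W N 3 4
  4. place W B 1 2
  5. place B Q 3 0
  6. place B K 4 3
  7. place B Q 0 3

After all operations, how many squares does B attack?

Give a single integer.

Op 1: place BR@(0,4)
Op 2: remove (0,4)
Op 3: place WN@(3,4)
Op 4: place WB@(1,2)
Op 5: place BQ@(3,0)
Op 6: place BK@(4,3)
Op 7: place BQ@(0,3)
Per-piece attacks for B:
  BQ@(0,3): attacks (0,4) (0,2) (0,1) (0,0) (1,3) (2,3) (3,3) (4,3) (1,4) (1,2) [ray(1,0) blocked at (4,3); ray(1,-1) blocked at (1,2)]
  BQ@(3,0): attacks (3,1) (3,2) (3,3) (3,4) (4,0) (2,0) (1,0) (0,0) (4,1) (2,1) (1,2) [ray(0,1) blocked at (3,4); ray(-1,1) blocked at (1,2)]
  BK@(4,3): attacks (4,4) (4,2) (3,3) (3,4) (3,2)
Union (20 distinct): (0,0) (0,1) (0,2) (0,4) (1,0) (1,2) (1,3) (1,4) (2,0) (2,1) (2,3) (3,1) (3,2) (3,3) (3,4) (4,0) (4,1) (4,2) (4,3) (4,4)

Answer: 20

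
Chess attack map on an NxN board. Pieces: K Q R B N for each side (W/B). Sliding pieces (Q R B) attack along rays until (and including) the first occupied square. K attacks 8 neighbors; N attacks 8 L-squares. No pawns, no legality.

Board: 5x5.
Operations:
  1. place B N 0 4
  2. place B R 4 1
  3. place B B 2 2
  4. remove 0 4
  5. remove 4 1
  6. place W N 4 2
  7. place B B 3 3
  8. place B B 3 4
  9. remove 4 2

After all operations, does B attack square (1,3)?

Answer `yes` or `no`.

Answer: yes

Derivation:
Op 1: place BN@(0,4)
Op 2: place BR@(4,1)
Op 3: place BB@(2,2)
Op 4: remove (0,4)
Op 5: remove (4,1)
Op 6: place WN@(4,2)
Op 7: place BB@(3,3)
Op 8: place BB@(3,4)
Op 9: remove (4,2)
Per-piece attacks for B:
  BB@(2,2): attacks (3,3) (3,1) (4,0) (1,3) (0,4) (1,1) (0,0) [ray(1,1) blocked at (3,3)]
  BB@(3,3): attacks (4,4) (4,2) (2,4) (2,2) [ray(-1,-1) blocked at (2,2)]
  BB@(3,4): attacks (4,3) (2,3) (1,2) (0,1)
B attacks (1,3): yes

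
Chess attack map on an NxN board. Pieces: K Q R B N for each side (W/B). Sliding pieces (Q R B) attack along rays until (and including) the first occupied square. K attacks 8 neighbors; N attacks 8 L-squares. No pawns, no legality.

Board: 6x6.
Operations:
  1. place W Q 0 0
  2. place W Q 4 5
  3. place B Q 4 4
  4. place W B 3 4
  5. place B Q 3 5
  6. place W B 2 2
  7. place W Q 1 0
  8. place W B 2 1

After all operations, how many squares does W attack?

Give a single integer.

Op 1: place WQ@(0,0)
Op 2: place WQ@(4,5)
Op 3: place BQ@(4,4)
Op 4: place WB@(3,4)
Op 5: place BQ@(3,5)
Op 6: place WB@(2,2)
Op 7: place WQ@(1,0)
Op 8: place WB@(2,1)
Per-piece attacks for W:
  WQ@(0,0): attacks (0,1) (0,2) (0,3) (0,4) (0,5) (1,0) (1,1) (2,2) [ray(1,0) blocked at (1,0); ray(1,1) blocked at (2,2)]
  WQ@(1,0): attacks (1,1) (1,2) (1,3) (1,4) (1,5) (2,0) (3,0) (4,0) (5,0) (0,0) (2,1) (0,1) [ray(-1,0) blocked at (0,0); ray(1,1) blocked at (2,1)]
  WB@(2,1): attacks (3,2) (4,3) (5,4) (3,0) (1,2) (0,3) (1,0) [ray(-1,-1) blocked at (1,0)]
  WB@(2,2): attacks (3,3) (4,4) (3,1) (4,0) (1,3) (0,4) (1,1) (0,0) [ray(1,1) blocked at (4,4); ray(-1,-1) blocked at (0,0)]
  WB@(3,4): attacks (4,5) (4,3) (5,2) (2,5) (2,3) (1,2) (0,1) [ray(1,1) blocked at (4,5)]
  WQ@(4,5): attacks (4,4) (5,5) (3,5) (5,4) (3,4) [ray(0,-1) blocked at (4,4); ray(-1,0) blocked at (3,5); ray(-1,-1) blocked at (3,4)]
Union (31 distinct): (0,0) (0,1) (0,2) (0,3) (0,4) (0,5) (1,0) (1,1) (1,2) (1,3) (1,4) (1,5) (2,0) (2,1) (2,2) (2,3) (2,5) (3,0) (3,1) (3,2) (3,3) (3,4) (3,5) (4,0) (4,3) (4,4) (4,5) (5,0) (5,2) (5,4) (5,5)

Answer: 31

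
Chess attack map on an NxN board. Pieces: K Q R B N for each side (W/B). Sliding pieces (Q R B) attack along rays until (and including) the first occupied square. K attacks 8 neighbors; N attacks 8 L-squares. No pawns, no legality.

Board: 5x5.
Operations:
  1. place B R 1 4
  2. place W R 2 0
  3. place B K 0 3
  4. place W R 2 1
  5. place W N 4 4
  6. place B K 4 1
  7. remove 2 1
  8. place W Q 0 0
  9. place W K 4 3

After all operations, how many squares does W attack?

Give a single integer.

Answer: 18

Derivation:
Op 1: place BR@(1,4)
Op 2: place WR@(2,0)
Op 3: place BK@(0,3)
Op 4: place WR@(2,1)
Op 5: place WN@(4,4)
Op 6: place BK@(4,1)
Op 7: remove (2,1)
Op 8: place WQ@(0,0)
Op 9: place WK@(4,3)
Per-piece attacks for W:
  WQ@(0,0): attacks (0,1) (0,2) (0,3) (1,0) (2,0) (1,1) (2,2) (3,3) (4,4) [ray(0,1) blocked at (0,3); ray(1,0) blocked at (2,0); ray(1,1) blocked at (4,4)]
  WR@(2,0): attacks (2,1) (2,2) (2,3) (2,4) (3,0) (4,0) (1,0) (0,0) [ray(-1,0) blocked at (0,0)]
  WK@(4,3): attacks (4,4) (4,2) (3,3) (3,4) (3,2)
  WN@(4,4): attacks (3,2) (2,3)
Union (18 distinct): (0,0) (0,1) (0,2) (0,3) (1,0) (1,1) (2,0) (2,1) (2,2) (2,3) (2,4) (3,0) (3,2) (3,3) (3,4) (4,0) (4,2) (4,4)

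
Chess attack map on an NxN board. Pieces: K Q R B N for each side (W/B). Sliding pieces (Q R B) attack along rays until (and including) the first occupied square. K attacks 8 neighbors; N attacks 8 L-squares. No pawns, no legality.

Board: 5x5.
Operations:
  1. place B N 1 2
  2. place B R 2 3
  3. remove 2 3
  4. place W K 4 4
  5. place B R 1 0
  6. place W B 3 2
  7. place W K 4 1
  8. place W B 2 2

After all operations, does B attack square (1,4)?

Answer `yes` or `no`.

Answer: no

Derivation:
Op 1: place BN@(1,2)
Op 2: place BR@(2,3)
Op 3: remove (2,3)
Op 4: place WK@(4,4)
Op 5: place BR@(1,0)
Op 6: place WB@(3,2)
Op 7: place WK@(4,1)
Op 8: place WB@(2,2)
Per-piece attacks for B:
  BR@(1,0): attacks (1,1) (1,2) (2,0) (3,0) (4,0) (0,0) [ray(0,1) blocked at (1,2)]
  BN@(1,2): attacks (2,4) (3,3) (0,4) (2,0) (3,1) (0,0)
B attacks (1,4): no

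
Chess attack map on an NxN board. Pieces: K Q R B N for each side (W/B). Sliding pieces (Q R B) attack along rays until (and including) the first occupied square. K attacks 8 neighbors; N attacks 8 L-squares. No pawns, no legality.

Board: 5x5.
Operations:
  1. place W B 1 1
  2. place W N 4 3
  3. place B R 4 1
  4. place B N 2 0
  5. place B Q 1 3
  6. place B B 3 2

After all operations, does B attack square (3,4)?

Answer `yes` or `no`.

Op 1: place WB@(1,1)
Op 2: place WN@(4,3)
Op 3: place BR@(4,1)
Op 4: place BN@(2,0)
Op 5: place BQ@(1,3)
Op 6: place BB@(3,2)
Per-piece attacks for B:
  BQ@(1,3): attacks (1,4) (1,2) (1,1) (2,3) (3,3) (4,3) (0,3) (2,4) (2,2) (3,1) (4,0) (0,4) (0,2) [ray(0,-1) blocked at (1,1); ray(1,0) blocked at (4,3)]
  BN@(2,0): attacks (3,2) (4,1) (1,2) (0,1)
  BB@(3,2): attacks (4,3) (4,1) (2,3) (1,4) (2,1) (1,0) [ray(1,1) blocked at (4,3); ray(1,-1) blocked at (4,1)]
  BR@(4,1): attacks (4,2) (4,3) (4,0) (3,1) (2,1) (1,1) [ray(0,1) blocked at (4,3); ray(-1,0) blocked at (1,1)]
B attacks (3,4): no

Answer: no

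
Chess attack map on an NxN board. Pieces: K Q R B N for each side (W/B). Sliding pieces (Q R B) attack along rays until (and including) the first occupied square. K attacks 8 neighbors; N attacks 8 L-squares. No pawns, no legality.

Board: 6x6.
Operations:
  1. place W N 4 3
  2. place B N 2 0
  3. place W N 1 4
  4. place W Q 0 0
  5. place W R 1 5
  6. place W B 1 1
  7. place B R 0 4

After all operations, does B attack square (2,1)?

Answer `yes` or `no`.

Answer: no

Derivation:
Op 1: place WN@(4,3)
Op 2: place BN@(2,0)
Op 3: place WN@(1,4)
Op 4: place WQ@(0,0)
Op 5: place WR@(1,5)
Op 6: place WB@(1,1)
Op 7: place BR@(0,4)
Per-piece attacks for B:
  BR@(0,4): attacks (0,5) (0,3) (0,2) (0,1) (0,0) (1,4) [ray(0,-1) blocked at (0,0); ray(1,0) blocked at (1,4)]
  BN@(2,0): attacks (3,2) (4,1) (1,2) (0,1)
B attacks (2,1): no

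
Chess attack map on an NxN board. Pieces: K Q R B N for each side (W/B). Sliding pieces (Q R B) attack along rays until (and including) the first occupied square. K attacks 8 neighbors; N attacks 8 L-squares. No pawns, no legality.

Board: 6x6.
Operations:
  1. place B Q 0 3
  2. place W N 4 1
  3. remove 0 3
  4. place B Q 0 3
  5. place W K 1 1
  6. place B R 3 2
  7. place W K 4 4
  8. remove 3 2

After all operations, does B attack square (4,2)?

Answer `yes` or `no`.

Op 1: place BQ@(0,3)
Op 2: place WN@(4,1)
Op 3: remove (0,3)
Op 4: place BQ@(0,3)
Op 5: place WK@(1,1)
Op 6: place BR@(3,2)
Op 7: place WK@(4,4)
Op 8: remove (3,2)
Per-piece attacks for B:
  BQ@(0,3): attacks (0,4) (0,5) (0,2) (0,1) (0,0) (1,3) (2,3) (3,3) (4,3) (5,3) (1,4) (2,5) (1,2) (2,1) (3,0)
B attacks (4,2): no

Answer: no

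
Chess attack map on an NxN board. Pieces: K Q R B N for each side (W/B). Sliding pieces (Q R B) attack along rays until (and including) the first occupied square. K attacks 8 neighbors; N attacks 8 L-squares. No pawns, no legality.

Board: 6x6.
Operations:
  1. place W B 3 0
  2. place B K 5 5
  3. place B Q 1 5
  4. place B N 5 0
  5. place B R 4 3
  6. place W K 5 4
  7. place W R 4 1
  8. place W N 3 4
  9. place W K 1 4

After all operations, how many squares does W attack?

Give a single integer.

Op 1: place WB@(3,0)
Op 2: place BK@(5,5)
Op 3: place BQ@(1,5)
Op 4: place BN@(5,0)
Op 5: place BR@(4,3)
Op 6: place WK@(5,4)
Op 7: place WR@(4,1)
Op 8: place WN@(3,4)
Op 9: place WK@(1,4)
Per-piece attacks for W:
  WK@(1,4): attacks (1,5) (1,3) (2,4) (0,4) (2,5) (2,3) (0,5) (0,3)
  WB@(3,0): attacks (4,1) (2,1) (1,2) (0,3) [ray(1,1) blocked at (4,1)]
  WN@(3,4): attacks (5,5) (1,5) (4,2) (5,3) (2,2) (1,3)
  WR@(4,1): attacks (4,2) (4,3) (4,0) (5,1) (3,1) (2,1) (1,1) (0,1) [ray(0,1) blocked at (4,3)]
  WK@(5,4): attacks (5,5) (5,3) (4,4) (4,5) (4,3)
Union (23 distinct): (0,1) (0,3) (0,4) (0,5) (1,1) (1,2) (1,3) (1,5) (2,1) (2,2) (2,3) (2,4) (2,5) (3,1) (4,0) (4,1) (4,2) (4,3) (4,4) (4,5) (5,1) (5,3) (5,5)

Answer: 23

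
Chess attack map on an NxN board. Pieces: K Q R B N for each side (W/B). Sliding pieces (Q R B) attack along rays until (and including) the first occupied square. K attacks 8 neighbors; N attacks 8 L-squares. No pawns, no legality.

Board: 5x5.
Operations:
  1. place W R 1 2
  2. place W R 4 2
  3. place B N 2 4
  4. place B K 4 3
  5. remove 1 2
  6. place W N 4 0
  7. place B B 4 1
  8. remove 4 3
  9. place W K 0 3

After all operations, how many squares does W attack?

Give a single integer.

Answer: 11

Derivation:
Op 1: place WR@(1,2)
Op 2: place WR@(4,2)
Op 3: place BN@(2,4)
Op 4: place BK@(4,3)
Op 5: remove (1,2)
Op 6: place WN@(4,0)
Op 7: place BB@(4,1)
Op 8: remove (4,3)
Op 9: place WK@(0,3)
Per-piece attacks for W:
  WK@(0,3): attacks (0,4) (0,2) (1,3) (1,4) (1,2)
  WN@(4,0): attacks (3,2) (2,1)
  WR@(4,2): attacks (4,3) (4,4) (4,1) (3,2) (2,2) (1,2) (0,2) [ray(0,-1) blocked at (4,1)]
Union (11 distinct): (0,2) (0,4) (1,2) (1,3) (1,4) (2,1) (2,2) (3,2) (4,1) (4,3) (4,4)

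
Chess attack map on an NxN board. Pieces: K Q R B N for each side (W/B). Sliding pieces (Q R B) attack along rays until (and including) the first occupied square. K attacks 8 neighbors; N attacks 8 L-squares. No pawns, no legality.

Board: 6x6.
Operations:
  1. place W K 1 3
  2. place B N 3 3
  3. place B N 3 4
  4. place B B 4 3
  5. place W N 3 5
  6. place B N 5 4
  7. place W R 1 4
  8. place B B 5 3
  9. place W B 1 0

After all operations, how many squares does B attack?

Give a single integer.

Answer: 22

Derivation:
Op 1: place WK@(1,3)
Op 2: place BN@(3,3)
Op 3: place BN@(3,4)
Op 4: place BB@(4,3)
Op 5: place WN@(3,5)
Op 6: place BN@(5,4)
Op 7: place WR@(1,4)
Op 8: place BB@(5,3)
Op 9: place WB@(1,0)
Per-piece attacks for B:
  BN@(3,3): attacks (4,5) (5,4) (2,5) (1,4) (4,1) (5,2) (2,1) (1,2)
  BN@(3,4): attacks (5,5) (1,5) (4,2) (5,3) (2,2) (1,3)
  BB@(4,3): attacks (5,4) (5,2) (3,4) (3,2) (2,1) (1,0) [ray(1,1) blocked at (5,4); ray(-1,1) blocked at (3,4); ray(-1,-1) blocked at (1,0)]
  BB@(5,3): attacks (4,4) (3,5) (4,2) (3,1) (2,0) [ray(-1,1) blocked at (3,5)]
  BN@(5,4): attacks (3,5) (4,2) (3,3)
Union (22 distinct): (1,0) (1,2) (1,3) (1,4) (1,5) (2,0) (2,1) (2,2) (2,5) (3,1) (3,2) (3,3) (3,4) (3,5) (4,1) (4,2) (4,4) (4,5) (5,2) (5,3) (5,4) (5,5)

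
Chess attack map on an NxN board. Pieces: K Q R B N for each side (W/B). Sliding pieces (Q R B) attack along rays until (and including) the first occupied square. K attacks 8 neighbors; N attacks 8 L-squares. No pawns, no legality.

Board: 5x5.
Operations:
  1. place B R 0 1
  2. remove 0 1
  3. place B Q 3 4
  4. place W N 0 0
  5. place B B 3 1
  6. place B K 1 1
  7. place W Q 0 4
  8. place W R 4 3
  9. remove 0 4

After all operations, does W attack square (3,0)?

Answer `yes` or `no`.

Op 1: place BR@(0,1)
Op 2: remove (0,1)
Op 3: place BQ@(3,4)
Op 4: place WN@(0,0)
Op 5: place BB@(3,1)
Op 6: place BK@(1,1)
Op 7: place WQ@(0,4)
Op 8: place WR@(4,3)
Op 9: remove (0,4)
Per-piece attacks for W:
  WN@(0,0): attacks (1,2) (2,1)
  WR@(4,3): attacks (4,4) (4,2) (4,1) (4,0) (3,3) (2,3) (1,3) (0,3)
W attacks (3,0): no

Answer: no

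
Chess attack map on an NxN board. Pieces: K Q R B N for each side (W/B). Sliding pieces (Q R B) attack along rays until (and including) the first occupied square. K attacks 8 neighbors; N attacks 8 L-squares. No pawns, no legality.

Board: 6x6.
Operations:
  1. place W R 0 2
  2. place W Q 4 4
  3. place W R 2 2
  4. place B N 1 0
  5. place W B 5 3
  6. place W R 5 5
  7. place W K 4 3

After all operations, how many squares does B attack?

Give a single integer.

Op 1: place WR@(0,2)
Op 2: place WQ@(4,4)
Op 3: place WR@(2,2)
Op 4: place BN@(1,0)
Op 5: place WB@(5,3)
Op 6: place WR@(5,5)
Op 7: place WK@(4,3)
Per-piece attacks for B:
  BN@(1,0): attacks (2,2) (3,1) (0,2)
Union (3 distinct): (0,2) (2,2) (3,1)

Answer: 3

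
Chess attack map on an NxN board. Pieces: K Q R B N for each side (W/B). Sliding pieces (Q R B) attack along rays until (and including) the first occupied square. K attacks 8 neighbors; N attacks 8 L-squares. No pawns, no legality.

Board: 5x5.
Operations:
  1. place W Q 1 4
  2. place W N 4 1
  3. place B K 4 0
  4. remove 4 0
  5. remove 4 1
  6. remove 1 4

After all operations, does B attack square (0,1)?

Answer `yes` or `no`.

Answer: no

Derivation:
Op 1: place WQ@(1,4)
Op 2: place WN@(4,1)
Op 3: place BK@(4,0)
Op 4: remove (4,0)
Op 5: remove (4,1)
Op 6: remove (1,4)
Per-piece attacks for B:
B attacks (0,1): no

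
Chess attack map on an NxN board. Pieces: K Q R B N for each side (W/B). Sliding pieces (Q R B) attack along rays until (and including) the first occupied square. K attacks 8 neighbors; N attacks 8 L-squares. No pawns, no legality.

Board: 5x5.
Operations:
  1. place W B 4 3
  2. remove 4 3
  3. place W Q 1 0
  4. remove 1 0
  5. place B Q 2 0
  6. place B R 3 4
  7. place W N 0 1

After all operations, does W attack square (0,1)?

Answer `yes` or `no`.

Answer: no

Derivation:
Op 1: place WB@(4,3)
Op 2: remove (4,3)
Op 3: place WQ@(1,0)
Op 4: remove (1,0)
Op 5: place BQ@(2,0)
Op 6: place BR@(3,4)
Op 7: place WN@(0,1)
Per-piece attacks for W:
  WN@(0,1): attacks (1,3) (2,2) (2,0)
W attacks (0,1): no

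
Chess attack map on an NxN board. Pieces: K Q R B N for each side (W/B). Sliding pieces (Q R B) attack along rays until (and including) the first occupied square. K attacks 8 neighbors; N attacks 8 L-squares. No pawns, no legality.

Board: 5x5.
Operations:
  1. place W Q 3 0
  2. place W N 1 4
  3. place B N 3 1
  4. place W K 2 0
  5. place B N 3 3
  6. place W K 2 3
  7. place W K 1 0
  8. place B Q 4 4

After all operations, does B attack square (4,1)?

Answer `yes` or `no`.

Op 1: place WQ@(3,0)
Op 2: place WN@(1,4)
Op 3: place BN@(3,1)
Op 4: place WK@(2,0)
Op 5: place BN@(3,3)
Op 6: place WK@(2,3)
Op 7: place WK@(1,0)
Op 8: place BQ@(4,4)
Per-piece attacks for B:
  BN@(3,1): attacks (4,3) (2,3) (1,2) (1,0)
  BN@(3,3): attacks (1,4) (4,1) (2,1) (1,2)
  BQ@(4,4): attacks (4,3) (4,2) (4,1) (4,0) (3,4) (2,4) (1,4) (3,3) [ray(-1,0) blocked at (1,4); ray(-1,-1) blocked at (3,3)]
B attacks (4,1): yes

Answer: yes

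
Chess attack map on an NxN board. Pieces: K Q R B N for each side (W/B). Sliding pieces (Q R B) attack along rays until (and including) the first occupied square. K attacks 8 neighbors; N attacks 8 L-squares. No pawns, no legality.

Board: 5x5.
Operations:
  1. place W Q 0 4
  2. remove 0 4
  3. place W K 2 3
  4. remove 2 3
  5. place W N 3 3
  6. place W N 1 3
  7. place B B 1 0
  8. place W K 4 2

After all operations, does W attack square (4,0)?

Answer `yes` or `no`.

Op 1: place WQ@(0,4)
Op 2: remove (0,4)
Op 3: place WK@(2,3)
Op 4: remove (2,3)
Op 5: place WN@(3,3)
Op 6: place WN@(1,3)
Op 7: place BB@(1,0)
Op 8: place WK@(4,2)
Per-piece attacks for W:
  WN@(1,3): attacks (3,4) (2,1) (3,2) (0,1)
  WN@(3,3): attacks (1,4) (4,1) (2,1) (1,2)
  WK@(4,2): attacks (4,3) (4,1) (3,2) (3,3) (3,1)
W attacks (4,0): no

Answer: no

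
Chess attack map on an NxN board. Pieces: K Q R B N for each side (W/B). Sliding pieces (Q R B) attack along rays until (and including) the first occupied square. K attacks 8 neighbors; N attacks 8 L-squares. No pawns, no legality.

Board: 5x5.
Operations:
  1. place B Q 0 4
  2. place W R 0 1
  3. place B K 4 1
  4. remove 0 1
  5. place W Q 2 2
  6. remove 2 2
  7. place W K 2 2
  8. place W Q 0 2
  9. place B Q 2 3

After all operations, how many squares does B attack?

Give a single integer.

Answer: 18

Derivation:
Op 1: place BQ@(0,4)
Op 2: place WR@(0,1)
Op 3: place BK@(4,1)
Op 4: remove (0,1)
Op 5: place WQ@(2,2)
Op 6: remove (2,2)
Op 7: place WK@(2,2)
Op 8: place WQ@(0,2)
Op 9: place BQ@(2,3)
Per-piece attacks for B:
  BQ@(0,4): attacks (0,3) (0,2) (1,4) (2,4) (3,4) (4,4) (1,3) (2,2) [ray(0,-1) blocked at (0,2); ray(1,-1) blocked at (2,2)]
  BQ@(2,3): attacks (2,4) (2,2) (3,3) (4,3) (1,3) (0,3) (3,4) (3,2) (4,1) (1,4) (1,2) (0,1) [ray(0,-1) blocked at (2,2); ray(1,-1) blocked at (4,1)]
  BK@(4,1): attacks (4,2) (4,0) (3,1) (3,2) (3,0)
Union (18 distinct): (0,1) (0,2) (0,3) (1,2) (1,3) (1,4) (2,2) (2,4) (3,0) (3,1) (3,2) (3,3) (3,4) (4,0) (4,1) (4,2) (4,3) (4,4)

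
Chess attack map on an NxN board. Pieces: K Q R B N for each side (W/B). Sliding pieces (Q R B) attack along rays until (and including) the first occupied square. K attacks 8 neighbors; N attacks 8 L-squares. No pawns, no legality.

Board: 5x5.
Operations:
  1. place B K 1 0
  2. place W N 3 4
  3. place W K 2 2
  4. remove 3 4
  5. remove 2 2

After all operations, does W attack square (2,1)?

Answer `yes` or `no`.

Answer: no

Derivation:
Op 1: place BK@(1,0)
Op 2: place WN@(3,4)
Op 3: place WK@(2,2)
Op 4: remove (3,4)
Op 5: remove (2,2)
Per-piece attacks for W:
W attacks (2,1): no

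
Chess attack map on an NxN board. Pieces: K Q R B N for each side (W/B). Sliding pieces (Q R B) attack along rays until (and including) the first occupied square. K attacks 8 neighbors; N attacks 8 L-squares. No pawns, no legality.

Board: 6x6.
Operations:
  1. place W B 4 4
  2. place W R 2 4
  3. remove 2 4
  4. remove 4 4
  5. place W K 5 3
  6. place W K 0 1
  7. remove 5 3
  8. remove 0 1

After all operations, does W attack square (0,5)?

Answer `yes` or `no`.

Answer: no

Derivation:
Op 1: place WB@(4,4)
Op 2: place WR@(2,4)
Op 3: remove (2,4)
Op 4: remove (4,4)
Op 5: place WK@(5,3)
Op 6: place WK@(0,1)
Op 7: remove (5,3)
Op 8: remove (0,1)
Per-piece attacks for W:
W attacks (0,5): no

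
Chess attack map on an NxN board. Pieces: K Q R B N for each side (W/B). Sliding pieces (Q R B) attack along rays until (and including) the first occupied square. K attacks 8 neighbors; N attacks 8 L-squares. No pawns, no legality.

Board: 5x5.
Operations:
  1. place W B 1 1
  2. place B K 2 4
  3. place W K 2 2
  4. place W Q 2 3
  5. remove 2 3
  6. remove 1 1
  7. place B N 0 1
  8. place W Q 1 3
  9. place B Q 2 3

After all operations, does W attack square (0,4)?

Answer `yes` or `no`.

Answer: yes

Derivation:
Op 1: place WB@(1,1)
Op 2: place BK@(2,4)
Op 3: place WK@(2,2)
Op 4: place WQ@(2,3)
Op 5: remove (2,3)
Op 6: remove (1,1)
Op 7: place BN@(0,1)
Op 8: place WQ@(1,3)
Op 9: place BQ@(2,3)
Per-piece attacks for W:
  WQ@(1,3): attacks (1,4) (1,2) (1,1) (1,0) (2,3) (0,3) (2,4) (2,2) (0,4) (0,2) [ray(1,0) blocked at (2,3); ray(1,1) blocked at (2,4); ray(1,-1) blocked at (2,2)]
  WK@(2,2): attacks (2,3) (2,1) (3,2) (1,2) (3,3) (3,1) (1,3) (1,1)
W attacks (0,4): yes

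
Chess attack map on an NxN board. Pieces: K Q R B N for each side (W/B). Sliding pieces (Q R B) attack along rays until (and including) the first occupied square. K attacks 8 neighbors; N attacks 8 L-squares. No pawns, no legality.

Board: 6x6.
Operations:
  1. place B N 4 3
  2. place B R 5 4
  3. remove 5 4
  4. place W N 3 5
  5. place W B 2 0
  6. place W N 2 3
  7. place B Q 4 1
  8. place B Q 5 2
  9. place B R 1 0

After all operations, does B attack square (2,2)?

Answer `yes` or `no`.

Answer: yes

Derivation:
Op 1: place BN@(4,3)
Op 2: place BR@(5,4)
Op 3: remove (5,4)
Op 4: place WN@(3,5)
Op 5: place WB@(2,0)
Op 6: place WN@(2,3)
Op 7: place BQ@(4,1)
Op 8: place BQ@(5,2)
Op 9: place BR@(1,0)
Per-piece attacks for B:
  BR@(1,0): attacks (1,1) (1,2) (1,3) (1,4) (1,5) (2,0) (0,0) [ray(1,0) blocked at (2,0)]
  BQ@(4,1): attacks (4,2) (4,3) (4,0) (5,1) (3,1) (2,1) (1,1) (0,1) (5,2) (5,0) (3,2) (2,3) (3,0) [ray(0,1) blocked at (4,3); ray(1,1) blocked at (5,2); ray(-1,1) blocked at (2,3)]
  BN@(4,3): attacks (5,5) (3,5) (2,4) (5,1) (3,1) (2,2)
  BQ@(5,2): attacks (5,3) (5,4) (5,5) (5,1) (5,0) (4,2) (3,2) (2,2) (1,2) (0,2) (4,3) (4,1) [ray(-1,1) blocked at (4,3); ray(-1,-1) blocked at (4,1)]
B attacks (2,2): yes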